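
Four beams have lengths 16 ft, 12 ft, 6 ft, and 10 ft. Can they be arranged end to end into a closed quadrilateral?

Yes

A quadrilateral exists iff every side is shorter than the sum of the others — equivalently, the longest side is less than the sum of the rest.
Longest side 16 < 28 (sum of the remaining 3), so yes.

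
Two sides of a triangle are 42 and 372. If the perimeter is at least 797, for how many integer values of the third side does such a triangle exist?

Triangle inequality: 330 < x < 414. Perimeter ≥ 797 gives x ≥ 797 − 42 − 372 = 383.
So 383 ≤ x < 414; integers 383 through 413: 31 values.

31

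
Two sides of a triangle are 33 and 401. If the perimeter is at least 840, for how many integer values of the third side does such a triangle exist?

28

Triangle inequality: 368 < x < 434. Perimeter ≥ 840 gives x ≥ 840 − 33 − 401 = 406.
So 406 ≤ x < 434; integers 406 through 433: 28 values.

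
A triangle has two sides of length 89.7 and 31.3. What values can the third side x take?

By the triangle inequality, x must be less than 89.7 + 31.3 = 121.0 and greater than |89.7 − 31.3| = 58.4.

58.4 < x < 121.0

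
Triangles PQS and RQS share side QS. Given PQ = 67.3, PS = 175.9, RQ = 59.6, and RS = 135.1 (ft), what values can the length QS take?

From triangle PQS: |67.3 − 175.9| < QS < 67.3 + 175.9, i.e. 108.6 < QS < 243.2.
From triangle RQS: 75.5 < QS < 194.7.
Both must hold, so QS lies in the intersection.

108.6 < QS < 194.7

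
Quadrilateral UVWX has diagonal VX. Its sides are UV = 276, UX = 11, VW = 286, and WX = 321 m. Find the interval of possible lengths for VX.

From triangle UVX: |276 − 11| < VX < 276 + 11, i.e. 265 < VX < 287.
From triangle WVX: 35 < VX < 607.
Both must hold, so VX lies in the intersection.

265 < VX < 287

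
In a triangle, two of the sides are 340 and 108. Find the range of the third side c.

By the triangle inequality, c must be less than 340 + 108 = 448 and greater than |340 − 108| = 232.

232 < c < 448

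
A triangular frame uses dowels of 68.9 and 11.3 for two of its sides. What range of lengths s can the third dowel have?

57.6 < s < 80.2

By the triangle inequality, s must be less than 68.9 + 11.3 = 80.2 and greater than |68.9 − 11.3| = 57.6.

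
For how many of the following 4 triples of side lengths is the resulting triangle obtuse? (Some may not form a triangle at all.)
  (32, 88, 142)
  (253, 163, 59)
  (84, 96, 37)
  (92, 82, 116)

1

(32,88,142): 32+88 ≤ 142, not a triangle
(253,163,59): 59+163 ≤ 253, not a triangle
(84,96,37): 37²+84² = 8425 < 9216 = 96² → obtuse
(92,82,116): 82²+92² = 15188 > 13456 = 116² → acute
1 of the 4 is obtuse.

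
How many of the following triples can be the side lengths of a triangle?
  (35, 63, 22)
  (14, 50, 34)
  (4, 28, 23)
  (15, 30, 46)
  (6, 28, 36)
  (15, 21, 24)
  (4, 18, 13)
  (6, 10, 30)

1

(22,35,63): 22+35 ≤ 63 → not valid
(14,34,50): 14+34 ≤ 50 → not valid
(4,23,28): 4+23 ≤ 28 → not valid
(15,30,46): 15+30 ≤ 46 → not valid
(6,28,36): 6+28 ≤ 36 → not valid
(15,21,24): 15+21 > 24 → valid
(4,13,18): 4+13 ≤ 18 → not valid
(6,10,30): 6+10 ≤ 30 → not valid
1 of the 8 triples forms a triangle.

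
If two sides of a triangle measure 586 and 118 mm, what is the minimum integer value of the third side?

469

The third side must be strictly greater than |586 − 118| = 468.
The smallest integer above 468 is 469.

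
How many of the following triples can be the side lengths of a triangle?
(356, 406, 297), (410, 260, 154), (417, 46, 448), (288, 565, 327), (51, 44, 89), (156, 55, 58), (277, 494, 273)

(297,356,406): 297+356 > 406 → valid
(154,260,410): 154+260 > 410 → valid
(46,417,448): 46+417 > 448 → valid
(288,327,565): 288+327 > 565 → valid
(44,51,89): 44+51 > 89 → valid
(55,58,156): 55+58 ≤ 156 → not valid
(273,277,494): 273+277 > 494 → valid
6 of the 7 triples form a triangle.

6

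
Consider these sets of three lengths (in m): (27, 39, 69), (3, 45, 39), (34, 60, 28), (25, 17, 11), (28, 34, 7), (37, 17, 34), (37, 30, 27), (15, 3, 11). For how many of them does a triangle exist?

(27,39,69): 27+39 ≤ 69 → not valid
(3,39,45): 3+39 ≤ 45 → not valid
(28,34,60): 28+34 > 60 → valid
(11,17,25): 11+17 > 25 → valid
(7,28,34): 7+28 > 34 → valid
(17,34,37): 17+34 > 37 → valid
(27,30,37): 27+30 > 37 → valid
(3,11,15): 3+11 ≤ 15 → not valid
5 of the 8 triples form a triangle.

5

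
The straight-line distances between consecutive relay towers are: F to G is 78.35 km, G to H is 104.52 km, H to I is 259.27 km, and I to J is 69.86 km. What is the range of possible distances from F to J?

The maximum is all hops collinear in one direction: 78.35 + 104.52 + 259.27 + 69.86 = 512.00.
The longest hop is 259.27; the others sum to 252.73. Folding the others back against it leaves at least 259.27 − 252.73 = 6.54.

6.54 ≤ FJ ≤ 512.00 km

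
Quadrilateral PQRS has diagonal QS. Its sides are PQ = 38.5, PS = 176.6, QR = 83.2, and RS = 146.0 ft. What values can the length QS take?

138.1 < QS < 215.1

From triangle PQS: |38.5 − 176.6| < QS < 38.5 + 176.6, i.e. 138.1 < QS < 215.1.
From triangle RQS: 62.8 < QS < 229.2.
Both must hold, so QS lies in the intersection.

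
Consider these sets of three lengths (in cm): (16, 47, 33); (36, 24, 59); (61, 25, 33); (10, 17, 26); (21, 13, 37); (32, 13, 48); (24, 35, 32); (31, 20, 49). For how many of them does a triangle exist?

5

(16,33,47): 16+33 > 47 → valid
(24,36,59): 24+36 > 59 → valid
(25,33,61): 25+33 ≤ 61 → not valid
(10,17,26): 10+17 > 26 → valid
(13,21,37): 13+21 ≤ 37 → not valid
(13,32,48): 13+32 ≤ 48 → not valid
(24,32,35): 24+32 > 35 → valid
(20,31,49): 20+31 > 49 → valid
5 of the 8 triples form a triangle.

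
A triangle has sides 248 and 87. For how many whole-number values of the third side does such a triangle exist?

The third side lies in the open interval (161, 335).
Integers from 162 to 334 inclusive: 334 − 162 + 1 = 173.

173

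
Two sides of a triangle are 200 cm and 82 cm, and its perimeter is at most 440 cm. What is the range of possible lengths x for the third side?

118 < x ≤ 158 cm

Triangle inequality alone gives 118 < x < 282.
The perimeter condition gives x ≤ 440 − 200 − 82 = 158.
Intersecting the two: 118 < x ≤ 158.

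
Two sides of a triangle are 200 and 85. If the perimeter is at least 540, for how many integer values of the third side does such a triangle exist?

30

Triangle inequality: 115 < x < 285. Perimeter ≥ 540 gives x ≥ 540 − 200 − 85 = 255.
So 255 ≤ x < 285; integers 255 through 284: 30 values.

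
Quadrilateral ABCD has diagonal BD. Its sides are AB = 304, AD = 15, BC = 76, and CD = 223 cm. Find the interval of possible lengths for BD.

289 < BD < 299

From triangle ABD: |304 − 15| < BD < 304 + 15, i.e. 289 < BD < 319.
From triangle CBD: 147 < BD < 299.
Both must hold, so BD lies in the intersection.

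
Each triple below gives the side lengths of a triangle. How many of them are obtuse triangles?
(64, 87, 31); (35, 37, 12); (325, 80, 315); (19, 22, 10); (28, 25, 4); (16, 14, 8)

3

(64,87,31): 31²+64² = 5057 < 7569 = 87² → obtuse
(35,37,12): 12²+35² = 1369 = 37² → right
(325,80,315): 80²+315² = 105625 = 325² → right
(19,22,10): 10²+19² = 461 < 484 = 22² → obtuse
(28,25,4): 4²+25² = 641 < 784 = 28² → obtuse
(16,14,8): 8²+14² = 260 > 256 = 16² → acute
3 of the 6 are obtuse.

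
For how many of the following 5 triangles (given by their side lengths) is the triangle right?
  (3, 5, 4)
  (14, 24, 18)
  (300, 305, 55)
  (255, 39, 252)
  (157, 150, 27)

3

(3,5,4): 3²+4² = 25 = 5² → right
(14,24,18): 14²+18² = 520 < 576 = 24² → obtuse
(300,305,55): 55²+300² = 93025 = 305² → right
(255,39,252): 39²+252² = 65025 = 255² → right
(157,150,27): 27²+150² = 23229 < 24649 = 157² → obtuse
3 of the 5 are right.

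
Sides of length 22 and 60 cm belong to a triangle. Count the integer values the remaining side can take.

The third side lies in the open interval (38, 82).
Integers from 39 to 81 inclusive: 81 − 39 + 1 = 43.

43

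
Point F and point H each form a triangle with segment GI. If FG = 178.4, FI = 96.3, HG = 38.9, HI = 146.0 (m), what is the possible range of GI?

107.1 < GI < 184.9

From triangle FGI: |178.4 − 96.3| < GI < 178.4 + 96.3, i.e. 82.1 < GI < 274.7.
From triangle HGI: 107.1 < GI < 184.9.
Both must hold, so GI lies in the intersection.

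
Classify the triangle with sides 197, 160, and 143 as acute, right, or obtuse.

Compare the square of the longest side to the sum of squares of the other two: 143² + 160² = 46049 > 38809 = 197².

acute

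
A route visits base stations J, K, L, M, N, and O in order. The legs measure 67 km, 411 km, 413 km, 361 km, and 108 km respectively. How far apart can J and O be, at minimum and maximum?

The maximum is all hops collinear in one direction: 67 + 411 + 413 + 361 + 108 = 1360.
The longest hop is 413; the others sum to 947. Since 413 ≤ 947, the path can fold back on itself completely, so the minimum distance is 0.

0 ≤ JO ≤ 1360 km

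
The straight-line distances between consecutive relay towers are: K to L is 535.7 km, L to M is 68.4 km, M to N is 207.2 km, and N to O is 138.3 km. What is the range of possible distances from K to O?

121.8 ≤ KO ≤ 949.6 km

The maximum is all hops collinear in one direction: 535.7 + 68.4 + 207.2 + 138.3 = 949.6.
The longest hop is 535.7; the others sum to 413.9. Folding the others back against it leaves at least 535.7 − 413.9 = 121.8.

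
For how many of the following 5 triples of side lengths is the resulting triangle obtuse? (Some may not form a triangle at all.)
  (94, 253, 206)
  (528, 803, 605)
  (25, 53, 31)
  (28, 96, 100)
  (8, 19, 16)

(94,253,206): 94²+206² = 51272 < 64009 = 253² → obtuse
(528,803,605): 528²+605² = 644809 = 803² → right
(25,53,31): 25²+31² = 1586 < 2809 = 53² → obtuse
(28,96,100): 28²+96² = 10000 = 100² → right
(8,19,16): 8²+16² = 320 < 361 = 19² → obtuse
3 of the 5 are obtuse.

3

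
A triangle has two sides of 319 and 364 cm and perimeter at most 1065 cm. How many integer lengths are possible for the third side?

337

Triangle inequality: 45 < x < 683. Perimeter ≤ 1065 gives x ≤ 1065 − 319 − 364 = 382.
So 45 < x ≤ 382; integers 46 through 382: 337 values.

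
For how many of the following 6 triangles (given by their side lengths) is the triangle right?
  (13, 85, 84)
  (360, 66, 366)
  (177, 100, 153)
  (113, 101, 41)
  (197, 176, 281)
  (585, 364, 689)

3

(13,85,84): 13²+84² = 7225 = 85² → right
(360,66,366): 66²+360² = 133956 = 366² → right
(177,100,153): 100²+153² = 33409 > 31329 = 177² → acute
(113,101,41): 41²+101² = 11882 < 12769 = 113² → obtuse
(197,176,281): 176²+197² = 69785 < 78961 = 281² → obtuse
(585,364,689): 364²+585² = 474721 = 689² → right
3 of the 6 are right.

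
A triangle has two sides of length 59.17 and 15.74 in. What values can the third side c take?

By the triangle inequality, c must be less than 59.17 + 15.74 = 74.91 and greater than |59.17 − 15.74| = 43.43.

43.43 < c < 74.91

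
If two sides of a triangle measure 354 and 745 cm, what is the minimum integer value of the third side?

392

The third side must be strictly greater than |354 − 745| = 391.
The smallest integer above 391 is 392.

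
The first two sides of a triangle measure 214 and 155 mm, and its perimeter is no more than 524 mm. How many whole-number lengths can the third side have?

96

Triangle inequality: 59 < x < 369. Perimeter ≤ 524 gives x ≤ 524 − 214 − 155 = 155.
So 59 < x ≤ 155; integers 60 through 155: 96 values.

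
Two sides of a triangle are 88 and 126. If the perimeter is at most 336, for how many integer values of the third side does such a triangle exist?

Triangle inequality: 38 < x < 214. Perimeter ≤ 336 gives x ≤ 336 − 88 − 126 = 122.
So 38 < x ≤ 122; integers 39 through 122: 84 values.

84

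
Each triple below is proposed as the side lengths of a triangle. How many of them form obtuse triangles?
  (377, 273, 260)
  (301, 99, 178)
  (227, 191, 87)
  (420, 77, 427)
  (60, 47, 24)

2

(377,273,260): 260²+273² = 142129 = 377² → right
(301,99,178): 99+178 ≤ 301, not a triangle
(227,191,87): 87²+191² = 44050 < 51529 = 227² → obtuse
(420,77,427): 77²+420² = 182329 = 427² → right
(60,47,24): 24²+47² = 2785 < 3600 = 60² → obtuse
2 of the 5 are obtuse.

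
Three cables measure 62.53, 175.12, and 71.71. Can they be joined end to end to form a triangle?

The longest side is 175.12, but the other two sum to only 134.24.
134.24 < 175.12, so the triangle inequality fails.

No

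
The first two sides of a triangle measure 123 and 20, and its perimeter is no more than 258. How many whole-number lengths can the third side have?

Triangle inequality: 103 < x < 143. Perimeter ≤ 258 gives x ≤ 258 − 123 − 20 = 115.
So 103 < x ≤ 115; integers 104 through 115: 12 values.

12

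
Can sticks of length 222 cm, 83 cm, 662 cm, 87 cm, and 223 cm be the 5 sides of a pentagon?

For a pentagon, each side must be shorter than the sum of the others.
Here the longest side is 662, but the remaining 4 sides sum to only 615.

No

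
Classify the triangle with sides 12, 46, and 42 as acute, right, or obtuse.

obtuse

Compare the square of the longest side to the sum of squares of the other two: 12² + 42² = 1908 < 2116 = 46².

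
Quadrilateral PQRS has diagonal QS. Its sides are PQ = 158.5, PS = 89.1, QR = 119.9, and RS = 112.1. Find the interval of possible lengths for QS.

69.4 < QS < 232.0

From triangle PQS: |158.5 − 89.1| < QS < 158.5 + 89.1, i.e. 69.4 < QS < 247.6.
From triangle RQS: 7.8 < QS < 232.0.
Both must hold, so QS lies in the intersection.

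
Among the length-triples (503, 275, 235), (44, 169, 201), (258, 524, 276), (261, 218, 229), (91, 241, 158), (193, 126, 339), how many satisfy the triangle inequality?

5

(235,275,503): 235+275 > 503 → valid
(44,169,201): 44+169 > 201 → valid
(258,276,524): 258+276 > 524 → valid
(218,229,261): 218+229 > 261 → valid
(91,158,241): 91+158 > 241 → valid
(126,193,339): 126+193 ≤ 339 → not valid
5 of the 6 triples form a triangle.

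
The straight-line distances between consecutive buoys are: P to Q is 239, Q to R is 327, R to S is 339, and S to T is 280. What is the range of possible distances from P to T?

0 ≤ PT ≤ 1185

The maximum is all hops collinear in one direction: 239 + 327 + 339 + 280 = 1185.
The longest hop is 339; the others sum to 846. Since 339 ≤ 846, the path can fold back on itself completely, so the minimum distance is 0.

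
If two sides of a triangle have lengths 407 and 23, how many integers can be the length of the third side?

The third side lies in the open interval (384, 430).
Integers from 385 to 429 inclusive: 429 − 385 + 1 = 45.

45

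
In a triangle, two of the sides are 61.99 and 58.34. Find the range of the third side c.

3.65 < c < 120.33

By the triangle inequality, c must be less than 61.99 + 58.34 = 120.33 and greater than |61.99 − 58.34| = 3.65.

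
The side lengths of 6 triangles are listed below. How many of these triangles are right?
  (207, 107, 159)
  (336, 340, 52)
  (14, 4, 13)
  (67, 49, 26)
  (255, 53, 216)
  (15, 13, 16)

(207,107,159): 107²+159² = 36730 < 42849 = 207² → obtuse
(336,340,52): 52²+336² = 115600 = 340² → right
(14,4,13): 4²+13² = 185 < 196 = 14² → obtuse
(67,49,26): 26²+49² = 3077 < 4489 = 67² → obtuse
(255,53,216): 53²+216² = 49465 < 65025 = 255² → obtuse
(15,13,16): 13²+15² = 394 > 256 = 16² → acute
1 of the 6 is right.

1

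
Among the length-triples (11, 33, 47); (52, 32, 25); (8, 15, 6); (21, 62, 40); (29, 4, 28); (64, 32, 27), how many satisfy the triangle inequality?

(11,33,47): 11+33 ≤ 47 → not valid
(25,32,52): 25+32 > 52 → valid
(6,8,15): 6+8 ≤ 15 → not valid
(21,40,62): 21+40 ≤ 62 → not valid
(4,28,29): 4+28 > 29 → valid
(27,32,64): 27+32 ≤ 64 → not valid
2 of the 6 triples form a triangle.

2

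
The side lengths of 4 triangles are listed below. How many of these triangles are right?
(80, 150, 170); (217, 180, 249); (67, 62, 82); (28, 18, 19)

1

(80,150,170): 80²+150² = 28900 = 170² → right
(217,180,249): 180²+217² = 79489 > 62001 = 249² → acute
(67,62,82): 62²+67² = 8333 > 6724 = 82² → acute
(28,18,19): 18²+19² = 685 < 784 = 28² → obtuse
1 of the 4 is right.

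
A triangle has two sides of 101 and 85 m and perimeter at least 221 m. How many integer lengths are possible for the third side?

Triangle inequality: 16 < x < 186. Perimeter ≥ 221 gives x ≥ 221 − 101 − 85 = 35.
So 35 ≤ x < 186; integers 35 through 185: 151 values.

151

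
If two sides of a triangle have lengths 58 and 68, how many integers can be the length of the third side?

115

The third side lies in the open interval (10, 126).
Integers from 11 to 125 inclusive: 125 − 11 + 1 = 115.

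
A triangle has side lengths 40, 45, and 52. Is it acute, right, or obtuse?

acute

Compare the square of the longest side to the sum of squares of the other two: 40² + 45² = 3625 > 2704 = 52².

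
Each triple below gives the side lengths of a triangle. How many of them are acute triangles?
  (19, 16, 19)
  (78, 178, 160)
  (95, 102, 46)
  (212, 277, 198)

3

(19,16,19): 16²+19² = 617 > 361 = 19² → acute
(78,178,160): 78²+160² = 31684 = 178² → right
(95,102,46): 46²+95² = 11141 > 10404 = 102² → acute
(212,277,198): 198²+212² = 84148 > 76729 = 277² → acute
3 of the 4 are acute.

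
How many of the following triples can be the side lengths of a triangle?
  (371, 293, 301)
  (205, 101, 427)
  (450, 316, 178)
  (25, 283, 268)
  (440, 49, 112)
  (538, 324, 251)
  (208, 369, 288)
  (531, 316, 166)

(293,301,371): 293+301 > 371 → valid
(101,205,427): 101+205 ≤ 427 → not valid
(178,316,450): 178+316 > 450 → valid
(25,268,283): 25+268 > 283 → valid
(49,112,440): 49+112 ≤ 440 → not valid
(251,324,538): 251+324 > 538 → valid
(208,288,369): 208+288 > 369 → valid
(166,316,531): 166+316 ≤ 531 → not valid
5 of the 8 triples form a triangle.

5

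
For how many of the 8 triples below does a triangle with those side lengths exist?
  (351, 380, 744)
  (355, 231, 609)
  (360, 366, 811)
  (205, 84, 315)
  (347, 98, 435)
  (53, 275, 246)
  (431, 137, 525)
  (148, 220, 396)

3

(351,380,744): 351+380 ≤ 744 → not valid
(231,355,609): 231+355 ≤ 609 → not valid
(360,366,811): 360+366 ≤ 811 → not valid
(84,205,315): 84+205 ≤ 315 → not valid
(98,347,435): 98+347 > 435 → valid
(53,246,275): 53+246 > 275 → valid
(137,431,525): 137+431 > 525 → valid
(148,220,396): 148+220 ≤ 396 → not valid
3 of the 8 triples form a triangle.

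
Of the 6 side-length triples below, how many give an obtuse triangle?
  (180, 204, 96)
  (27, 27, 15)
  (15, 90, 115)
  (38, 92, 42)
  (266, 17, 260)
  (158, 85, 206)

2

(180,204,96): 96²+180² = 41616 = 204² → right
(27,27,15): 15²+27² = 954 > 729 = 27² → acute
(15,90,115): 15+90 ≤ 115, not a triangle
(38,92,42): 38+42 ≤ 92, not a triangle
(266,17,260): 17²+260² = 67889 < 70756 = 266² → obtuse
(158,85,206): 85²+158² = 32189 < 42436 = 206² → obtuse
2 of the 6 are obtuse.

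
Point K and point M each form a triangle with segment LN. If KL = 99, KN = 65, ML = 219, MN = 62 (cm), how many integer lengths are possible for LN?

6

From triangle KLN: 34 < LN < 164.
From triangle MLN: 157 < LN < 281.
Intersection: 157 < LN < 164, so integers 158 through 163: 6 values.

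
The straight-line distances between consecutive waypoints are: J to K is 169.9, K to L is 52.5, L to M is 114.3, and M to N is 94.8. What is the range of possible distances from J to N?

The maximum is all hops collinear in one direction: 169.9 + 52.5 + 114.3 + 94.8 = 431.5.
The longest hop is 169.9; the others sum to 261.6. Since 169.9 ≤ 261.6, the path can fold back on itself completely, so the minimum distance is 0.

0 ≤ JN ≤ 431.5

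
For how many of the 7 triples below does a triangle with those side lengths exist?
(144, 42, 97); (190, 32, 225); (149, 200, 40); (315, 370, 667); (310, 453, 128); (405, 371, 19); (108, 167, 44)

(42,97,144): 42+97 ≤ 144 → not valid
(32,190,225): 32+190 ≤ 225 → not valid
(40,149,200): 40+149 ≤ 200 → not valid
(315,370,667): 315+370 > 667 → valid
(128,310,453): 128+310 ≤ 453 → not valid
(19,371,405): 19+371 ≤ 405 → not valid
(44,108,167): 44+108 ≤ 167 → not valid
1 of the 7 triples forms a triangle.

1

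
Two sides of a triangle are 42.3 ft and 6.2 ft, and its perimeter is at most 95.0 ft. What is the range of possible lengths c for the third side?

Triangle inequality alone gives 36.1 < c < 48.5.
The perimeter condition gives c ≤ 95.0 − 42.3 − 6.2 = 46.5.
Intersecting the two: 36.1 < c ≤ 46.5.

36.1 < c ≤ 46.5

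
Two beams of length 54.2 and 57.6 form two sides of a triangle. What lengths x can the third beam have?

3.4 < x < 111.8

By the triangle inequality, x must be less than 54.2 + 57.6 = 111.8 and greater than |54.2 − 57.6| = 3.4.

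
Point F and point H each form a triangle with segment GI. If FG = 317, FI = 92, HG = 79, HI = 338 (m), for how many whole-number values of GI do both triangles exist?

From triangle FGI: 225 < GI < 409.
From triangle HGI: 259 < GI < 417.
Intersection: 259 < GI < 409, so integers 260 through 408: 149 values.

149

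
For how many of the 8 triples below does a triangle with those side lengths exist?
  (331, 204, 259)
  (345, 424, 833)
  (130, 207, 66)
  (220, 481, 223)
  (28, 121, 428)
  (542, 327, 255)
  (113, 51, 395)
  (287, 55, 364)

(204,259,331): 204+259 > 331 → valid
(345,424,833): 345+424 ≤ 833 → not valid
(66,130,207): 66+130 ≤ 207 → not valid
(220,223,481): 220+223 ≤ 481 → not valid
(28,121,428): 28+121 ≤ 428 → not valid
(255,327,542): 255+327 > 542 → valid
(51,113,395): 51+113 ≤ 395 → not valid
(55,287,364): 55+287 ≤ 364 → not valid
2 of the 8 triples form a triangle.

2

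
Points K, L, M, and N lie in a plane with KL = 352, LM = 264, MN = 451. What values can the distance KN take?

0 ≤ KN ≤ 1067

The maximum is all hops collinear in one direction: 352 + 264 + 451 = 1067.
The longest hop is 451; the others sum to 616. Since 451 ≤ 616, the path can fold back on itself completely, so the minimum distance is 0.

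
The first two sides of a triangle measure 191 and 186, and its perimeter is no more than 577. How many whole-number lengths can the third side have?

195

Triangle inequality: 5 < x < 377. Perimeter ≤ 577 gives x ≤ 577 − 191 − 186 = 200.
So 5 < x ≤ 200; integers 6 through 200: 195 values.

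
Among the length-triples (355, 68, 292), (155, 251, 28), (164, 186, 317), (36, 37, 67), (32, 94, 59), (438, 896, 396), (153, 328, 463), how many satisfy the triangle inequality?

(68,292,355): 68+292 > 355 → valid
(28,155,251): 28+155 ≤ 251 → not valid
(164,186,317): 164+186 > 317 → valid
(36,37,67): 36+37 > 67 → valid
(32,59,94): 32+59 ≤ 94 → not valid
(396,438,896): 396+438 ≤ 896 → not valid
(153,328,463): 153+328 > 463 → valid
4 of the 7 triples form a triangle.

4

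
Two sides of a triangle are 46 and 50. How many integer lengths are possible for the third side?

The third side lies in the open interval (4, 96).
Integers from 5 to 95 inclusive: 95 − 5 + 1 = 91.

91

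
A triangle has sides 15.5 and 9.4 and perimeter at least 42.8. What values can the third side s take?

17.9 ≤ s < 24.9

Triangle inequality alone gives 6.1 < s < 24.9.
The perimeter condition gives s ≥ 42.8 − 15.5 − 9.4 = 17.9.
Intersecting the two: 17.9 ≤ s < 24.9.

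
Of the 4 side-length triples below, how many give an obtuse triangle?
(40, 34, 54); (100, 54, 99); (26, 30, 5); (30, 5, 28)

(40,34,54): 34²+40² = 2756 < 2916 = 54² → obtuse
(100,54,99): 54²+99² = 12717 > 10000 = 100² → acute
(26,30,5): 5²+26² = 701 < 900 = 30² → obtuse
(30,5,28): 5²+28² = 809 < 900 = 30² → obtuse
3 of the 4 are obtuse.

3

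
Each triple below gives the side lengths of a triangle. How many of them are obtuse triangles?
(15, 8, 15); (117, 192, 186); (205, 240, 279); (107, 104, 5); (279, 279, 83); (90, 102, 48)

1

(15,8,15): 8²+15² = 289 > 225 = 15² → acute
(117,192,186): 117²+186² = 48285 > 36864 = 192² → acute
(205,240,279): 205²+240² = 99625 > 77841 = 279² → acute
(107,104,5): 5²+104² = 10841 < 11449 = 107² → obtuse
(279,279,83): 83²+279² = 84730 > 77841 = 279² → acute
(90,102,48): 48²+90² = 10404 = 102² → right
1 of the 6 is obtuse.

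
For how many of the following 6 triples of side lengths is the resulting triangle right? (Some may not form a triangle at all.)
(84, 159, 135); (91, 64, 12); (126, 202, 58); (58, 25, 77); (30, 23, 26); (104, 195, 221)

2

(84,159,135): 84²+135² = 25281 = 159² → right
(91,64,12): 12+64 ≤ 91, not a triangle
(126,202,58): 58+126 ≤ 202, not a triangle
(58,25,77): 25²+58² = 3989 < 5929 = 77² → obtuse
(30,23,26): 23²+26² = 1205 > 900 = 30² → acute
(104,195,221): 104²+195² = 48841 = 221² → right
2 of the 6 are right.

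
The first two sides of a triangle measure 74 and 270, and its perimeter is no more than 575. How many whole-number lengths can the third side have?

Triangle inequality: 196 < x < 344. Perimeter ≤ 575 gives x ≤ 575 − 74 − 270 = 231.
So 196 < x ≤ 231; integers 197 through 231: 35 values.

35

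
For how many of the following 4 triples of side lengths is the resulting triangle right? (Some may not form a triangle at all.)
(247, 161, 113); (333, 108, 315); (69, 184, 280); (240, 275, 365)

(247,161,113): 113²+161² = 38690 < 61009 = 247² → obtuse
(333,108,315): 108²+315² = 110889 = 333² → right
(69,184,280): 69+184 ≤ 280, not a triangle
(240,275,365): 240²+275² = 133225 = 365² → right
2 of the 4 are right.

2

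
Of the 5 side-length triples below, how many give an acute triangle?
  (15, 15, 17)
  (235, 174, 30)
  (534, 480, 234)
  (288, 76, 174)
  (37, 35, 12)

1

(15,15,17): 15²+15² = 450 > 289 = 17² → acute
(235,174,30): 30+174 ≤ 235, not a triangle
(534,480,234): 234²+480² = 285156 = 534² → right
(288,76,174): 76+174 ≤ 288, not a triangle
(37,35,12): 12²+35² = 1369 = 37² → right
1 of the 5 is acute.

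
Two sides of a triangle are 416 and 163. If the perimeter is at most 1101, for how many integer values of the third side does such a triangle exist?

Triangle inequality: 253 < x < 579. Perimeter ≤ 1101 gives x ≤ 1101 − 416 − 163 = 522.
So 253 < x ≤ 522; integers 254 through 522: 269 values.

269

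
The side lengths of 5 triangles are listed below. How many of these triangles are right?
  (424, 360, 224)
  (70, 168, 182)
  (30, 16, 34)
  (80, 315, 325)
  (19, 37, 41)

4

(424,360,224): 224²+360² = 179776 = 424² → right
(70,168,182): 70²+168² = 33124 = 182² → right
(30,16,34): 16²+30² = 1156 = 34² → right
(80,315,325): 80²+315² = 105625 = 325² → right
(19,37,41): 19²+37² = 1730 > 1681 = 41² → acute
4 of the 5 are right.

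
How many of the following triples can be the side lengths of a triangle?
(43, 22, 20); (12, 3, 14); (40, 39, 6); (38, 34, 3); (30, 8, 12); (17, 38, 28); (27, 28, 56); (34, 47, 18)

4

(20,22,43): 20+22 ≤ 43 → not valid
(3,12,14): 3+12 > 14 → valid
(6,39,40): 6+39 > 40 → valid
(3,34,38): 3+34 ≤ 38 → not valid
(8,12,30): 8+12 ≤ 30 → not valid
(17,28,38): 17+28 > 38 → valid
(27,28,56): 27+28 ≤ 56 → not valid
(18,34,47): 18+34 > 47 → valid
4 of the 8 triples form a triangle.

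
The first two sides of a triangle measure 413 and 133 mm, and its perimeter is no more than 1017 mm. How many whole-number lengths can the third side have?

191

Triangle inequality: 280 < x < 546. Perimeter ≤ 1017 gives x ≤ 1017 − 413 − 133 = 471.
So 280 < x ≤ 471; integers 281 through 471: 191 values.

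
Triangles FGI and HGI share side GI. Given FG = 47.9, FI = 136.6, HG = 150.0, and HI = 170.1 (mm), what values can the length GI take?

88.7 < GI < 184.5

From triangle FGI: |47.9 − 136.6| < GI < 47.9 + 136.6, i.e. 88.7 < GI < 184.5.
From triangle HGI: 20.1 < GI < 320.1.
Both must hold, so GI lies in the intersection.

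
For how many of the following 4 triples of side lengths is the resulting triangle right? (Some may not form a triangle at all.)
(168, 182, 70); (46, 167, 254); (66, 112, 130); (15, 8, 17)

3

(168,182,70): 70²+168² = 33124 = 182² → right
(46,167,254): 46+167 ≤ 254, not a triangle
(66,112,130): 66²+112² = 16900 = 130² → right
(15,8,17): 8²+15² = 289 = 17² → right
3 of the 4 are right.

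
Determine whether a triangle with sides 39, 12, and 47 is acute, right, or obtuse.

Compare the square of the longest side to the sum of squares of the other two: 12² + 39² = 1665 < 2209 = 47².

obtuse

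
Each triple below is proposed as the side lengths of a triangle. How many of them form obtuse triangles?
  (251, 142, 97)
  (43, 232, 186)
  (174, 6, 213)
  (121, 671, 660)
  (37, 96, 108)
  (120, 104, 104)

(251,142,97): 97+142 ≤ 251, not a triangle
(43,232,186): 43+186 ≤ 232, not a triangle
(174,6,213): 6+174 ≤ 213, not a triangle
(121,671,660): 121²+660² = 450241 = 671² → right
(37,96,108): 37²+96² = 10585 < 11664 = 108² → obtuse
(120,104,104): 104²+104² = 21632 > 14400 = 120² → acute
1 of the 6 is obtuse.

1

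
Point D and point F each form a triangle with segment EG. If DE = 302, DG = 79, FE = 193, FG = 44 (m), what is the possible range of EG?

From triangle DEG: |302 − 79| < EG < 302 + 79, i.e. 223 < EG < 381.
From triangle FEG: 149 < EG < 237.
Both must hold, so EG lies in the intersection.

223 < EG < 237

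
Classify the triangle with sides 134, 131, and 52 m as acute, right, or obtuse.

Compare the square of the longest side to the sum of squares of the other two: 52² + 131² = 19865 > 17956 = 134².

acute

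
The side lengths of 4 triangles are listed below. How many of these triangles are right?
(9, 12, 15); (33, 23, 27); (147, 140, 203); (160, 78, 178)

(9,12,15): 9²+12² = 225 = 15² → right
(33,23,27): 23²+27² = 1258 > 1089 = 33² → acute
(147,140,203): 140²+147² = 41209 = 203² → right
(160,78,178): 78²+160² = 31684 = 178² → right
3 of the 4 are right.

3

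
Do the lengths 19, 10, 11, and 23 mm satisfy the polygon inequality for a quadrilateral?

Yes

A quadrilateral exists iff every side is shorter than the sum of the others — equivalently, the longest side is less than the sum of the rest.
Longest side 23 < 40 (sum of the remaining 3), so yes.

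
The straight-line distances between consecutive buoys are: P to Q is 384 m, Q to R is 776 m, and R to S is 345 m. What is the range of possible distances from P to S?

47 ≤ PS ≤ 1505 m

The maximum is all hops collinear in one direction: 384 + 776 + 345 = 1505.
The longest hop is 776; the others sum to 729. Folding the others back against it leaves at least 776 − 729 = 47.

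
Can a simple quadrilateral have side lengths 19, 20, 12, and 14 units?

A quadrilateral exists iff every side is shorter than the sum of the others — equivalently, the longest side is less than the sum of the rest.
Longest side 20 < 45 (sum of the remaining 3), so yes.

Yes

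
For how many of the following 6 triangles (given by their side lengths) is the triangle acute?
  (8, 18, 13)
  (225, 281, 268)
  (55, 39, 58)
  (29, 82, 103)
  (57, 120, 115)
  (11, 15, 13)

(8,18,13): 8²+13² = 233 < 324 = 18² → obtuse
(225,281,268): 225²+268² = 122449 > 78961 = 281² → acute
(55,39,58): 39²+55² = 4546 > 3364 = 58² → acute
(29,82,103): 29²+82² = 7565 < 10609 = 103² → obtuse
(57,120,115): 57²+115² = 16474 > 14400 = 120² → acute
(11,15,13): 11²+13² = 290 > 225 = 15² → acute
4 of the 6 are acute.

4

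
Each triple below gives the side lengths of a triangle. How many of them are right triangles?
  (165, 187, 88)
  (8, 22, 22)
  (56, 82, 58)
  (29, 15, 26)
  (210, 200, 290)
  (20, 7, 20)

(165,187,88): 88²+165² = 34969 = 187² → right
(8,22,22): 8²+22² = 548 > 484 = 22² → acute
(56,82,58): 56²+58² = 6500 < 6724 = 82² → obtuse
(29,15,26): 15²+26² = 901 > 841 = 29² → acute
(210,200,290): 200²+210² = 84100 = 290² → right
(20,7,20): 7²+20² = 449 > 400 = 20² → acute
2 of the 6 are right.

2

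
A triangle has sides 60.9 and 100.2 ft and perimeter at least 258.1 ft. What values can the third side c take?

Triangle inequality alone gives 39.3 < c < 161.1.
The perimeter condition gives c ≥ 258.1 − 60.9 − 100.2 = 97.0.
Intersecting the two: 97.0 ≤ c < 161.1.

97.0 ≤ c < 161.1 ft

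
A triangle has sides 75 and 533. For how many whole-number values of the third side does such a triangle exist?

149

The third side lies in the open interval (458, 608).
Integers from 459 to 607 inclusive: 607 − 459 + 1 = 149.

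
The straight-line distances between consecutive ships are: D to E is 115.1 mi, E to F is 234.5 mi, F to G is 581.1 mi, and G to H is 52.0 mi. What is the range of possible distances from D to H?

179.5 ≤ DH ≤ 982.7 mi

The maximum is all hops collinear in one direction: 115.1 + 234.5 + 581.1 + 52.0 = 982.7.
The longest hop is 581.1; the others sum to 401.6. Folding the others back against it leaves at least 581.1 − 401.6 = 179.5.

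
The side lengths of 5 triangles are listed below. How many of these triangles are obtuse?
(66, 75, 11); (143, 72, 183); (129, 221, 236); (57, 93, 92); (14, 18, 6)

(66,75,11): 11²+66² = 4477 < 5625 = 75² → obtuse
(143,72,183): 72²+143² = 25633 < 33489 = 183² → obtuse
(129,221,236): 129²+221² = 65482 > 55696 = 236² → acute
(57,93,92): 57²+92² = 11713 > 8649 = 93² → acute
(14,18,6): 6²+14² = 232 < 324 = 18² → obtuse
3 of the 5 are obtuse.

3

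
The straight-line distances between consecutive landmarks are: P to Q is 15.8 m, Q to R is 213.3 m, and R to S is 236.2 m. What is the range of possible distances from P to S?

7.1 ≤ PS ≤ 465.3 m

The maximum is all hops collinear in one direction: 15.8 + 213.3 + 236.2 = 465.3.
The longest hop is 236.2; the others sum to 229.1. Folding the others back against it leaves at least 236.2 − 229.1 = 7.1.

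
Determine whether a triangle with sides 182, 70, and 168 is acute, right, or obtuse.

right

Compare the square of the longest side to the sum of squares of the other two: 70² + 168² = 33124 = 182².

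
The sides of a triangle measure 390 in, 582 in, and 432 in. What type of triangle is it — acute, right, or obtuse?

right

Compare the square of the longest side to the sum of squares of the other two: 390² + 432² = 338724 = 582².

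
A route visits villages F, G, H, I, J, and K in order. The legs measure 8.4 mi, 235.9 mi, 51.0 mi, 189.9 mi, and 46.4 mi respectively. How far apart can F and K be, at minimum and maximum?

The maximum is all hops collinear in one direction: 8.4 + 235.9 + 51.0 + 189.9 + 46.4 = 531.6.
The longest hop is 235.9; the others sum to 295.7. Since 235.9 ≤ 295.7, the path can fold back on itself completely, so the minimum distance is 0.

0 ≤ FK ≤ 531.6 mi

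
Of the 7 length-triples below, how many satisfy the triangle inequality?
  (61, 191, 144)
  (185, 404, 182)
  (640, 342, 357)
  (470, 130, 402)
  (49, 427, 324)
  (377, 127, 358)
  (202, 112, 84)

(61,144,191): 61+144 > 191 → valid
(182,185,404): 182+185 ≤ 404 → not valid
(342,357,640): 342+357 > 640 → valid
(130,402,470): 130+402 > 470 → valid
(49,324,427): 49+324 ≤ 427 → not valid
(127,358,377): 127+358 > 377 → valid
(84,112,202): 84+112 ≤ 202 → not valid
4 of the 7 triples form a triangle.

4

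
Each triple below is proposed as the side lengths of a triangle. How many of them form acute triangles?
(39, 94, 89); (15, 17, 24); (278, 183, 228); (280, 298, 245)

3

(39,94,89): 39²+89² = 9442 > 8836 = 94² → acute
(15,17,24): 15²+17² = 514 < 576 = 24² → obtuse
(278,183,228): 183²+228² = 85473 > 77284 = 278² → acute
(280,298,245): 245²+280² = 138425 > 88804 = 298² → acute
3 of the 4 are acute.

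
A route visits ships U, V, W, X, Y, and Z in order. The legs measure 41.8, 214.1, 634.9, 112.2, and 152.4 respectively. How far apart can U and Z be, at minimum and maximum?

114.4 ≤ UZ ≤ 1155.4

The maximum is all hops collinear in one direction: 41.8 + 214.1 + 634.9 + 112.2 + 152.4 = 1155.4.
The longest hop is 634.9; the others sum to 520.5. Folding the others back against it leaves at least 634.9 − 520.5 = 114.4.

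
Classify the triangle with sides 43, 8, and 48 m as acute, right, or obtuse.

obtuse

Compare the square of the longest side to the sum of squares of the other two: 8² + 43² = 1913 < 2304 = 48².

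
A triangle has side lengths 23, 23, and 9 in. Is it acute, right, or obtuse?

acute

Compare the square of the longest side to the sum of squares of the other two: 9² + 23² = 610 > 529 = 23².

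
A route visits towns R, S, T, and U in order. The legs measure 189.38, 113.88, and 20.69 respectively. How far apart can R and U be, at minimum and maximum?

The maximum is all hops collinear in one direction: 189.38 + 113.88 + 20.69 = 323.95.
The longest hop is 189.38; the others sum to 134.57. Folding the others back against it leaves at least 189.38 − 134.57 = 54.81.

54.81 ≤ RU ≤ 323.95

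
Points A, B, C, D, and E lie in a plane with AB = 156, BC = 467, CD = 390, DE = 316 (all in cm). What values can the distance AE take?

The maximum is all hops collinear in one direction: 156 + 467 + 390 + 316 = 1329.
The longest hop is 467; the others sum to 862. Since 467 ≤ 862, the path can fold back on itself completely, so the minimum distance is 0.

0 ≤ AE ≤ 1329 cm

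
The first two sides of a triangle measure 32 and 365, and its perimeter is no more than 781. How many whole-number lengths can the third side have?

Triangle inequality: 333 < x < 397. Perimeter ≤ 781 gives x ≤ 781 − 32 − 365 = 384.
So 333 < x ≤ 384; integers 334 through 384: 51 values.

51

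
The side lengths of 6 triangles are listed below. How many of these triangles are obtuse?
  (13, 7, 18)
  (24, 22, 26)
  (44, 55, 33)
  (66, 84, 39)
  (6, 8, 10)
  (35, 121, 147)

(13,7,18): 7²+13² = 218 < 324 = 18² → obtuse
(24,22,26): 22²+24² = 1060 > 676 = 26² → acute
(44,55,33): 33²+44² = 3025 = 55² → right
(66,84,39): 39²+66² = 5877 < 7056 = 84² → obtuse
(6,8,10): 6²+8² = 100 = 10² → right
(35,121,147): 35²+121² = 15866 < 21609 = 147² → obtuse
3 of the 6 are obtuse.

3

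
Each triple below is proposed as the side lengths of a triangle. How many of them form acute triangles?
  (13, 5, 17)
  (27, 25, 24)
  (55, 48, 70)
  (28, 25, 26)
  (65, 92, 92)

(13,5,17): 5²+13² = 194 < 289 = 17² → obtuse
(27,25,24): 24²+25² = 1201 > 729 = 27² → acute
(55,48,70): 48²+55² = 5329 > 4900 = 70² → acute
(28,25,26): 25²+26² = 1301 > 784 = 28² → acute
(65,92,92): 65²+92² = 12689 > 8464 = 92² → acute
4 of the 5 are acute.

4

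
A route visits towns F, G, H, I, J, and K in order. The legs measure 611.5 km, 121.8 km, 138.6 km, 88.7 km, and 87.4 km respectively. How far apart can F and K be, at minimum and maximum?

The maximum is all hops collinear in one direction: 611.5 + 121.8 + 138.6 + 88.7 + 87.4 = 1048.0.
The longest hop is 611.5; the others sum to 436.5. Folding the others back against it leaves at least 611.5 − 436.5 = 175.0.

175.0 ≤ FK ≤ 1048.0 km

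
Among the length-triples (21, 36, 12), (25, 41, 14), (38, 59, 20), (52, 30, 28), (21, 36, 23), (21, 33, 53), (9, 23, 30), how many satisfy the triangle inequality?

(12,21,36): 12+21 ≤ 36 → not valid
(14,25,41): 14+25 ≤ 41 → not valid
(20,38,59): 20+38 ≤ 59 → not valid
(28,30,52): 28+30 > 52 → valid
(21,23,36): 21+23 > 36 → valid
(21,33,53): 21+33 > 53 → valid
(9,23,30): 9+23 > 30 → valid
4 of the 7 triples form a triangle.

4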